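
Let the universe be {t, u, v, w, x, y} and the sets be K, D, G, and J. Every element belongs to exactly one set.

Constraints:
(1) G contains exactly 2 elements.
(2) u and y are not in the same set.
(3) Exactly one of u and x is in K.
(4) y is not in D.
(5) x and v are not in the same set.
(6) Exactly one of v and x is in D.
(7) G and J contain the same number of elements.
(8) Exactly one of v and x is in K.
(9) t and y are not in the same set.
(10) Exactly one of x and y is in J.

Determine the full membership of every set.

K = {x}; D = {v}; G = {t, u}; J = {w, y}

From (4): y ∉ D.
Suppose t ∈ K: no assignment then satisfies all the clues, so t ∉ K.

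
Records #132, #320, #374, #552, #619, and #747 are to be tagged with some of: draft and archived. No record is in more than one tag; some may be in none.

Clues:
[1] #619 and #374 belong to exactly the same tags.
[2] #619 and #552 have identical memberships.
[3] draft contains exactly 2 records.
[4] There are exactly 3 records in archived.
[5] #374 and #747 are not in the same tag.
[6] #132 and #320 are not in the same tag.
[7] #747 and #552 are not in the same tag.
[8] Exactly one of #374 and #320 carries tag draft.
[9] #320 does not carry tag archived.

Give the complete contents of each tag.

draft = {#320, #747}; archived = {#374, #552, #619}

From (9): #320 ∉ archived.
Suppose #132 ∈ draft: no assignment then satisfies all the clues, so #132 ∉ draft.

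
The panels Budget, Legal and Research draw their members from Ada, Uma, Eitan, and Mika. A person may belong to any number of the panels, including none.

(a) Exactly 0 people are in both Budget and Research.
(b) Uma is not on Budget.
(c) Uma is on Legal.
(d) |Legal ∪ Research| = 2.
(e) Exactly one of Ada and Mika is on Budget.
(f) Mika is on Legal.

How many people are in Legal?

2

From (b): Uma ∉ Budget.
From (c): Uma ∈ Legal.
From (f): Mika ∈ Legal.
Suppose Ada ∈ Legal: no assignment then satisfies all the clues, so Ada ∉ Legal.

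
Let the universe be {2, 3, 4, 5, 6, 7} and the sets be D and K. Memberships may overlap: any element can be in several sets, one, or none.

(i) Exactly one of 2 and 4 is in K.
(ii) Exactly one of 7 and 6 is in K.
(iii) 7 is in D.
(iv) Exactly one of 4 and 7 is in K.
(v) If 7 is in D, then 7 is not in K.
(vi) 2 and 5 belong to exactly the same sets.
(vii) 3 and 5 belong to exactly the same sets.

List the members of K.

From (iii): 7 ∈ D.
(v): 7 ∉ K.
(ii) (exactly one): 6 ∈ K.
(iv) (exactly one): 4 ∈ K.
(i) (exactly one): 2 ∉ K.
(vi): 5 matches 2: 5 ∉ K.
(vii): 3 matches 5: 3 ∉ K.

K = {4, 6}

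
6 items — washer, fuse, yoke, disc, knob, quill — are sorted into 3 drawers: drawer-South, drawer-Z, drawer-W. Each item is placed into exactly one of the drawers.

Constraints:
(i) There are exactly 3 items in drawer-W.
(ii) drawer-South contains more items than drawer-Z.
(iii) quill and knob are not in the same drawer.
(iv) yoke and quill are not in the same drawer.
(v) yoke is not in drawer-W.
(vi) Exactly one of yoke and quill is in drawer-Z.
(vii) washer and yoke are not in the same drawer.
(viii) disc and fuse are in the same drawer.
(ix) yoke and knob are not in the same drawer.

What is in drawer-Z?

drawer-Z = {yoke}

From (v): yoke ∉ drawer-W.
Suppose washer ∈ drawer-Z: no assignment then satisfies all the clues, so washer ∉ drawer-Z.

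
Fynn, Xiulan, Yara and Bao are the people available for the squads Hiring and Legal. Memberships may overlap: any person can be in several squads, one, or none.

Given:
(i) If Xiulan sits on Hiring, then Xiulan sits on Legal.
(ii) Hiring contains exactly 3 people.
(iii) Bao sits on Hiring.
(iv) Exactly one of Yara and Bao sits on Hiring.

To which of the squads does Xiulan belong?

Xiulan: Hiring, Legal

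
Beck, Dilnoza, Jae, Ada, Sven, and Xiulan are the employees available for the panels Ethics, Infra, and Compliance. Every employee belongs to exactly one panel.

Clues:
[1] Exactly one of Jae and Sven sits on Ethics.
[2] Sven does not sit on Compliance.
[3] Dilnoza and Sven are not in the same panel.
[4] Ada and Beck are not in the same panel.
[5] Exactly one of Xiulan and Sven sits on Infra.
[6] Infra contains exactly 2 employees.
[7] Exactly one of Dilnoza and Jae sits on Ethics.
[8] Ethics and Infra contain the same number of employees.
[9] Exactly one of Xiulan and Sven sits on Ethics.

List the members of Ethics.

Ethics = {Jae, Xiulan}

From (2): Sven ∉ Compliance.
Suppose Beck ∈ Ethics: no assignment then satisfies all the clues, so Beck ∉ Ethics.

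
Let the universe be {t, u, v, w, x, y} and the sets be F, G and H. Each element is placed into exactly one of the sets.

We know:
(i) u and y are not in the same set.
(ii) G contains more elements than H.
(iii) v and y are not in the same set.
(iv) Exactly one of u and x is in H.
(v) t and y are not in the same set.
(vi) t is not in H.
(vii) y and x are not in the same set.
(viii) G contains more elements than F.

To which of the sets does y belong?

y: F

From (vi): t ∉ H.
Suppose y ∉ F: no assignment then satisfies all the clues, so y ∈ F.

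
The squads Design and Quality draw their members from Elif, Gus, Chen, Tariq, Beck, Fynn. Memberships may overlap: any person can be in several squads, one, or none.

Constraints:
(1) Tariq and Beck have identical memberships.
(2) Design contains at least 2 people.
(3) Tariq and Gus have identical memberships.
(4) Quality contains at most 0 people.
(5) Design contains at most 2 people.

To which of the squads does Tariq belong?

(4): Quality already has 0, so the rest are out.
Suppose Tariq ∈ Design: no assignment then satisfies all the clues, so Tariq ∉ Design.

Tariq: none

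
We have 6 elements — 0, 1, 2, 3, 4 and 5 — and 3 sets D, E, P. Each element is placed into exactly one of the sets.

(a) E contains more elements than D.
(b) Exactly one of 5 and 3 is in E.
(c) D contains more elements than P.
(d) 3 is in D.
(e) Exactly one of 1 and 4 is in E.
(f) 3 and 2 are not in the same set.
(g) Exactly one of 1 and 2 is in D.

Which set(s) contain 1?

1: D

From (d): 3 ∈ D.
(b) (exactly one): 5 ∈ E.
(f): 2 ∉ D.
(g) (exactly one): 1 ∈ D.
(e) (exactly one): 4 ∈ E.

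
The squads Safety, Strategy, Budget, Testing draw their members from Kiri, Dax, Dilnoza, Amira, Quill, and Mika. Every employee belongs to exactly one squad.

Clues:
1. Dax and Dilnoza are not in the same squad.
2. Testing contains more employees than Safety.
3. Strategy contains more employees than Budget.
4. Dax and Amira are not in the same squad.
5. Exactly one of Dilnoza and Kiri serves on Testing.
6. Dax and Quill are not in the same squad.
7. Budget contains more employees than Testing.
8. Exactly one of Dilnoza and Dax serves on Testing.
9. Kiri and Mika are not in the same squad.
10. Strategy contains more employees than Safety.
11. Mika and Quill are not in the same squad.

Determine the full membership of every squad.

Safety = {}; Strategy = {Amira, Kiri, Quill}; Budget = {Dax, Mika}; Testing = {Dilnoza}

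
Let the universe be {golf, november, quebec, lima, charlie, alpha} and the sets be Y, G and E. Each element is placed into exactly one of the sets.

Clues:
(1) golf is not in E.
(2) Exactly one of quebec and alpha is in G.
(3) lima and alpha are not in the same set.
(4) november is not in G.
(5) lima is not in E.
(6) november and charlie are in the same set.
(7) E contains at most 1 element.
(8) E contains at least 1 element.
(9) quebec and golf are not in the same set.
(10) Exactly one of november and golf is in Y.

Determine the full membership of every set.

Y = {charlie, lima, november}; G = {alpha, golf}; E = {quebec}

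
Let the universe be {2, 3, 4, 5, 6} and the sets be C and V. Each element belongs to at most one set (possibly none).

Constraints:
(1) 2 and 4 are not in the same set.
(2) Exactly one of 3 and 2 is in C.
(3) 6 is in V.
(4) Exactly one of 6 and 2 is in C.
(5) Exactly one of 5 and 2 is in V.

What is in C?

C = {2}

From (3): 6 ∈ V.
(4) (exactly one): 2 ∈ C.
(5) (exactly one): 5 ∈ V.
(1): 4 ∉ C.
(2) (exactly one): 3 ∉ C.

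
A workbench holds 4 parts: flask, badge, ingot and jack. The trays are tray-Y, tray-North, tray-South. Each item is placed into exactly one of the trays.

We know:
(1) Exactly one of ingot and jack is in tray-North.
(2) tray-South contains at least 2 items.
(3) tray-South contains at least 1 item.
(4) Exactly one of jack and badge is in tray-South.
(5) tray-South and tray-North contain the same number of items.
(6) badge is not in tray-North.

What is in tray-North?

tray-North = {flask, jack}

From (6): badge ∉ tray-North.
Suppose flask ∉ tray-North: no assignment then satisfies all the clues, so flask ∈ tray-North.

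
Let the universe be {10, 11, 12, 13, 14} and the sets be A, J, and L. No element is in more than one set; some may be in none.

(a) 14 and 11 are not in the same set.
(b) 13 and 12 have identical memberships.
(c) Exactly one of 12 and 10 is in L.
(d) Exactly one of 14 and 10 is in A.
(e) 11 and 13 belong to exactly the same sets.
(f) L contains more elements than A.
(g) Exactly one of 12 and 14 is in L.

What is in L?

L = {11, 12, 13}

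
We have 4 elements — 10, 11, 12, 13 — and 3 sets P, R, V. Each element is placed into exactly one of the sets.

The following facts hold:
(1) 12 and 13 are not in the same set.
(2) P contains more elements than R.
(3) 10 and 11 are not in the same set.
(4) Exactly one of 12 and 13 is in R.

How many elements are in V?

1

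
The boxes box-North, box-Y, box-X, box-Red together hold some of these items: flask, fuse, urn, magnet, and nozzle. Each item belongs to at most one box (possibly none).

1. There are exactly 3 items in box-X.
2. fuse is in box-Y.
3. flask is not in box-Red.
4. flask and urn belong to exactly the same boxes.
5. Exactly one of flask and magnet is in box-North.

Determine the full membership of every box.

box-North = {magnet}; box-Y = {fuse}; box-X = {flask, nozzle, urn}; box-Red = {}

From (2): fuse ∈ box-Y.
From (3): flask ∉ box-Red.
(4): urn matches flask: urn ∉ box-Red.
Suppose flask ∈ box-North: no assignment then satisfies all the clues, so flask ∉ box-North.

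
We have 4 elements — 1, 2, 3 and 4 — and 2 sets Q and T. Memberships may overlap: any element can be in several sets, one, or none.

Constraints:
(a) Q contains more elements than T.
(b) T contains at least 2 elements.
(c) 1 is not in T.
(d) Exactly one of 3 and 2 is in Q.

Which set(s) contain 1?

From (c): 1 ∉ T.
Suppose 1 ∉ Q: no assignment then satisfies all the clues, so 1 ∈ Q.

1: Q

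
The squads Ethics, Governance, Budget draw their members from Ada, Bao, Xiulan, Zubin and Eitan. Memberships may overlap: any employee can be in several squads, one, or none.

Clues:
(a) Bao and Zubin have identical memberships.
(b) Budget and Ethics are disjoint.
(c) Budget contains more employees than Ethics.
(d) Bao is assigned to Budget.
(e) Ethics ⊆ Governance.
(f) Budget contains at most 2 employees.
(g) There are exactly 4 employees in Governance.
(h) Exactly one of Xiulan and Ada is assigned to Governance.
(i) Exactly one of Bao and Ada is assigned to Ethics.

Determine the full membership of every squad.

Ethics = {Ada}; Governance = {Ada, Bao, Eitan, Zubin}; Budget = {Bao, Zubin}

From (d): Bao ∈ Budget.
(a): Zubin matches Bao: Zubin ∈ Budget.
(b) (disjoint): Bao ∉ Ethics.
(b) (disjoint): Zubin ∉ Ethics.
(f): Budget already has 2, so the rest are out.
(i) (exactly one): Ada ∈ Ethics.
(e) with Ada ∈ Ethics: Ada ∈ Governance.
(h) (exactly one): Xiulan ∉ Governance.
(e) contrapositive: Xiulan ∉ Ethics.
(g): only 4 candidates remain for Governance, so all are in.
Suppose Eitan ∈ Ethics: no assignment then satisfies all the clues, so Eitan ∉ Ethics.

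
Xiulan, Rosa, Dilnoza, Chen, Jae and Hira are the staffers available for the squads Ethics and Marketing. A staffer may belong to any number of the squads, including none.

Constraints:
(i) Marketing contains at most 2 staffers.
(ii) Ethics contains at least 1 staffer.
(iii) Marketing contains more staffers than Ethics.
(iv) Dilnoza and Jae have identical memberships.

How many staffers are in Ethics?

1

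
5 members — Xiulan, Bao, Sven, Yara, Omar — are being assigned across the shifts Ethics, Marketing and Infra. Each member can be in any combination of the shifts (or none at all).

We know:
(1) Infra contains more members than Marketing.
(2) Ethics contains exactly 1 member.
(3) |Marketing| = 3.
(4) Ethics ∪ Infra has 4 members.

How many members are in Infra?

4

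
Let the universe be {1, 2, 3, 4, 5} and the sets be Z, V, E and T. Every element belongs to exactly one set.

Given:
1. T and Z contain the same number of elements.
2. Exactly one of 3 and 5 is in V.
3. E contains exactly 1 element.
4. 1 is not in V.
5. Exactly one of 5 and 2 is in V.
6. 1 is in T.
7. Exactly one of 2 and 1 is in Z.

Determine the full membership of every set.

Z = {2}; V = {4, 5}; E = {3}; T = {1}

From (4): 1 ∉ V.
From (6): 1 ∈ T.
(7) (exactly one): 2 ∈ Z.
(5) (exactly one): 5 ∈ V.
(2) (exactly one): 3 ∉ V.
Suppose 3 ∈ Z: no assignment then satisfies all the clues, so 3 ∉ Z.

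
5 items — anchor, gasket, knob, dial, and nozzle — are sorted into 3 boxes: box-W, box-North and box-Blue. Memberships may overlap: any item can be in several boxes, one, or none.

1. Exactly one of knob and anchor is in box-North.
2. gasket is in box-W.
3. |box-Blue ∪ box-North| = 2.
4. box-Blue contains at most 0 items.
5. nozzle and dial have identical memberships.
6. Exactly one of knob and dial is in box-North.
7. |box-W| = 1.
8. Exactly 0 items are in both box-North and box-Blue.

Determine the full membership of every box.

box-W = {gasket}; box-North = {gasket, knob}; box-Blue = {}

From (2): gasket ∈ box-W.
(4): box-Blue already has 0, so the rest are out.
(7): box-W already has 1, so the rest are out.
Suppose anchor ∈ box-North: no assignment then satisfies all the clues, so anchor ∉ box-North.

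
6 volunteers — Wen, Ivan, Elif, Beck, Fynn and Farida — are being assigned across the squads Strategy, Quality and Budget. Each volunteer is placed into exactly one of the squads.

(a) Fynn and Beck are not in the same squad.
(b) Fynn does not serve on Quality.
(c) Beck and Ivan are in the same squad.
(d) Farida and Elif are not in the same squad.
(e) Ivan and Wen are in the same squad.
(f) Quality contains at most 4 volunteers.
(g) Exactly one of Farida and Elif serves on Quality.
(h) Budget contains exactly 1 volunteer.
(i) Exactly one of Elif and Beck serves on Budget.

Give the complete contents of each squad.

Strategy = {Fynn}; Quality = {Beck, Farida, Ivan, Wen}; Budget = {Elif}

From (b): Fynn ∉ Quality.
Suppose Wen ∈ Strategy: no assignment then satisfies all the clues, so Wen ∉ Strategy.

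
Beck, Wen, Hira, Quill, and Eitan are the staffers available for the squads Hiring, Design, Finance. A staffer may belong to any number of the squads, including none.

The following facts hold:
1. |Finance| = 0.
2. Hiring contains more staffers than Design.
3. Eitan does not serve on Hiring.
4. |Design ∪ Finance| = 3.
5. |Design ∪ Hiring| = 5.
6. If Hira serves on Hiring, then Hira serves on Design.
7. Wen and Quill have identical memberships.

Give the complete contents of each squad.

Hiring = {Beck, Hira, Quill, Wen}; Design = {Beck, Eitan, Hira}; Finance = {}

From (3): Eitan ∉ Hiring.
(1): Finance already has 0, so the rest are out.
Suppose Beck ∉ Hiring: no assignment then satisfies all the clues, so Beck ∈ Hiring.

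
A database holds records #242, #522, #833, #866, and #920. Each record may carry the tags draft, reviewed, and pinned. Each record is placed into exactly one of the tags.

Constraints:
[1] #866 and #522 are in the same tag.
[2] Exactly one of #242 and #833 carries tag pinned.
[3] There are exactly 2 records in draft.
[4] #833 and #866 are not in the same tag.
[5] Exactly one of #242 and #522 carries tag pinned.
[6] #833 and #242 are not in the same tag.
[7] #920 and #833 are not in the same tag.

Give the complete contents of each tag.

draft = {#522, #866}; reviewed = {#833}; pinned = {#242, #920}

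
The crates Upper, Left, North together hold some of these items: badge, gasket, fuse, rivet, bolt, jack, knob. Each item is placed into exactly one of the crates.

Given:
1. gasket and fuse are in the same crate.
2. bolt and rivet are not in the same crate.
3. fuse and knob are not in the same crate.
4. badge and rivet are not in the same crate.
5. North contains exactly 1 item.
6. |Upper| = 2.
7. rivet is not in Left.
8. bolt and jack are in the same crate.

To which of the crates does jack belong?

jack: Left

From (7): rivet ∉ Left.
Suppose jack ∈ Upper: no assignment then satisfies all the clues, so jack ∉ Upper.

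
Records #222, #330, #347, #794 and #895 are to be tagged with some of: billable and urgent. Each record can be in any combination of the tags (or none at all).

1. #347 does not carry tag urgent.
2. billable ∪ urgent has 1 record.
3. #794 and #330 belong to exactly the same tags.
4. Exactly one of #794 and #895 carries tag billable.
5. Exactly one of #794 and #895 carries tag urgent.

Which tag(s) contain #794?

#794: none

From (1): #347 ∉ urgent.
Suppose #794 ∈ billable: no assignment then satisfies all the clues, so #794 ∉ billable.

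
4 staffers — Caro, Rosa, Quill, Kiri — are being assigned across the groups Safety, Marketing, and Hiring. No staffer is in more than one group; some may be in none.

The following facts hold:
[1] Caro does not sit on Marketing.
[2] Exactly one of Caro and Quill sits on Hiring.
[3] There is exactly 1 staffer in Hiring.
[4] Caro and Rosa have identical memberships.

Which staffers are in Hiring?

Hiring = {Quill}

From (1): Caro ∉ Marketing.
(4): Rosa matches Caro: Rosa ∉ Marketing.
Suppose Caro ∈ Hiring: no assignment then satisfies all the clues, so Caro ∉ Hiring.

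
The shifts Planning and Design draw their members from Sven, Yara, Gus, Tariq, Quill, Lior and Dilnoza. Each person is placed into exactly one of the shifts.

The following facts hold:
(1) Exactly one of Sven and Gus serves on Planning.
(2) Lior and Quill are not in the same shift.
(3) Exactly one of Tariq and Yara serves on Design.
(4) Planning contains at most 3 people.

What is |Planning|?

3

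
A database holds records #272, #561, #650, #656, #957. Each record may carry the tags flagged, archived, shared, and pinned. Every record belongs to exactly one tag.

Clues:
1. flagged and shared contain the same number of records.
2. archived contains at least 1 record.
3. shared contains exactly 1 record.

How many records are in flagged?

1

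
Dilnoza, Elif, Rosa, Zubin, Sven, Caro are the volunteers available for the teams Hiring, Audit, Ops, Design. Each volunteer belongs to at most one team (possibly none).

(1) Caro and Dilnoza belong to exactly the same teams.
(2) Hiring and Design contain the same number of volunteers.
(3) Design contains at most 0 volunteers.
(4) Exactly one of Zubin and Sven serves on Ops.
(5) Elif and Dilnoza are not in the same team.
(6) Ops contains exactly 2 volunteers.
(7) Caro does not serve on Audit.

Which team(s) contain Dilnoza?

From (7): Caro ∉ Audit.
(1): Dilnoza matches Caro: Dilnoza ∉ Audit.
(3): Design already has 0, so the rest are out.
Suppose Dilnoza ∈ Hiring: no assignment then satisfies all the clues, so Dilnoza ∉ Hiring.

Dilnoza: none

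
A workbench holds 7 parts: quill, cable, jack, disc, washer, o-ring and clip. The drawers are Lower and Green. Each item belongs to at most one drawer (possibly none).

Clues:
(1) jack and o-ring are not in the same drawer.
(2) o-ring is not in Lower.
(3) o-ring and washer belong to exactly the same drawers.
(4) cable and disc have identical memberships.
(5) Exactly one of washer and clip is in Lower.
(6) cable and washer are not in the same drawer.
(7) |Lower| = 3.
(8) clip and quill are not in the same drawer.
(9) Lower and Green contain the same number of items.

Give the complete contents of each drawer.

Lower = {cable, clip, disc}; Green = {o-ring, quill, washer}

From (2): o-ring ∉ Lower.
(3): washer matches o-ring: washer ∉ Lower.
(5) (exactly one): clip ∈ Lower.
(8): quill ∉ Lower.
Suppose quill ∉ Green: no assignment then satisfies all the clues, so quill ∈ Green.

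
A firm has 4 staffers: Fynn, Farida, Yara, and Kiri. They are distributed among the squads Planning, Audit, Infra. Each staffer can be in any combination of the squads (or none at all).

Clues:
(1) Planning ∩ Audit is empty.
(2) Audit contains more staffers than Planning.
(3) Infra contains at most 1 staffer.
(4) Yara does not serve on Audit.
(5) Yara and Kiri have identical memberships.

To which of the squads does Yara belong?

Yara: none

From (4): Yara ∉ Audit.
(5): Kiri matches Yara: Kiri ∉ Audit.
Suppose Yara ∈ Planning: no assignment then satisfies all the clues, so Yara ∉ Planning.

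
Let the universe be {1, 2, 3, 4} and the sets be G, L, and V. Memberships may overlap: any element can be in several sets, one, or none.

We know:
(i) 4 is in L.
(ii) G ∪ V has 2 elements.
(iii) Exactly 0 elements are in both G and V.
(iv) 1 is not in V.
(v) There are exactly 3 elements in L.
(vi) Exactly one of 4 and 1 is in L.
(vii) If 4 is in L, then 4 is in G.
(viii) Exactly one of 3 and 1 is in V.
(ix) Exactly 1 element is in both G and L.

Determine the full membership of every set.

G = {4}; L = {2, 3, 4}; V = {3}

From (i): 4 ∈ L.
From (iv): 1 ∉ V.
(vi) (exactly one): 1 ∉ L.
(vii): 4 ∈ G.
(viii) (exactly one): 3 ∈ V.
(v): only 3 candidates remain for L, so all are in.
Suppose 1 ∈ G: no assignment then satisfies all the clues, so 1 ∉ G.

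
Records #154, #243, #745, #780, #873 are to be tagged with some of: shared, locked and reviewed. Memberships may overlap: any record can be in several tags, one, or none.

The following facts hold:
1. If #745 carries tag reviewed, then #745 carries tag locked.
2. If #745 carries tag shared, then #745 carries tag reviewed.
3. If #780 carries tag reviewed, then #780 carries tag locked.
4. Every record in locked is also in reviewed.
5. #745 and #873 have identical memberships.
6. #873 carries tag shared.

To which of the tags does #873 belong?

From (6): #873 ∈ shared.
(5): #745 matches #873: #745 ∈ shared.
(2): #745 ∈ reviewed.
(5): #873 matches #745: #873 ∈ reviewed.
(1): #745 ∈ locked.
(5): #873 matches #745: #873 ∈ locked.

#873: locked, reviewed, shared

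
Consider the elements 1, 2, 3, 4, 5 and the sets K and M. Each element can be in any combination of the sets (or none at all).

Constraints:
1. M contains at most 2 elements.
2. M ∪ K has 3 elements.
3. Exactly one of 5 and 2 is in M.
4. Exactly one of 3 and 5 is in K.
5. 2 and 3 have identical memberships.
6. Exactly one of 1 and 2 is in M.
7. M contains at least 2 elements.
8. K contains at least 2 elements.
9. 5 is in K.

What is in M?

M = {1, 5}

From (9): 5 ∈ K.
(4) (exactly one): 3 ∉ K.
(5): 2 matches 3: 2 ∉ K.
Suppose 1 ∉ M: no assignment then satisfies all the clues, so 1 ∈ M.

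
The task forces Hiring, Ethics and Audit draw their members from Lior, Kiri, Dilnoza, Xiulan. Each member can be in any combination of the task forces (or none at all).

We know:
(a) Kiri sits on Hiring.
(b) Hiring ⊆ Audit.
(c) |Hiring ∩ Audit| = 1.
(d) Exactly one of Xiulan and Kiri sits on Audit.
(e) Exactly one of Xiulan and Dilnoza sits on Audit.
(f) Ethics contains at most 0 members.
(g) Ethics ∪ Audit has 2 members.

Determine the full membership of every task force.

From (a): Kiri ∈ Hiring.
(b) with Kiri ∈ Hiring: Kiri ∈ Audit.
(d) (exactly one): Xiulan ∉ Audit.
(e) (exactly one): Dilnoza ∈ Audit.
(f): Ethics already has 0, so the rest are out.
(b) contrapositive: Xiulan ∉ Hiring.
Suppose Lior ∈ Hiring: no assignment then satisfies all the clues, so Lior ∉ Hiring.

Hiring = {Kiri}; Ethics = {}; Audit = {Dilnoza, Kiri}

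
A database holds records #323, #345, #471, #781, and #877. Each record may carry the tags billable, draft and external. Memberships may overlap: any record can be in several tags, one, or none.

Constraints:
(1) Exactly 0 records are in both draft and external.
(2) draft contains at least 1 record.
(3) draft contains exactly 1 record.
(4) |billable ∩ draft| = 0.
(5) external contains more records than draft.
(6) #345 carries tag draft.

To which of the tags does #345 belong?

#345: draft

From (6): #345 ∈ draft.
(3): draft already has 1, so the rest are out.
Suppose #345 ∈ billable: no assignment then satisfies all the clues, so #345 ∉ billable.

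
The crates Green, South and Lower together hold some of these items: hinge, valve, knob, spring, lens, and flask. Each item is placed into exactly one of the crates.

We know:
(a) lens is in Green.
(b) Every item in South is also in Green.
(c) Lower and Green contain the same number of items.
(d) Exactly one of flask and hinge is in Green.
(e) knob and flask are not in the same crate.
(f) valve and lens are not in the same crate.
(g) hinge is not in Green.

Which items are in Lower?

From (a): lens ∈ Green.
From (g): hinge ∉ Green.
(b) contrapositive: hinge ∉ South.
(d) (exactly one): flask ∈ Green.
(e): knob ∉ Green.
(f): valve ∉ Green.
Only one crate left: hinge ∈ Lower.
(b) contrapositive: valve ∉ South.
(b) contrapositive: knob ∉ South.
Only one crate left: valve ∈ Lower.
Only one crate left: knob ∈ Lower.
Suppose spring ∈ Lower: no assignment then satisfies all the clues, so spring ∉ Lower.

Lower = {hinge, knob, valve}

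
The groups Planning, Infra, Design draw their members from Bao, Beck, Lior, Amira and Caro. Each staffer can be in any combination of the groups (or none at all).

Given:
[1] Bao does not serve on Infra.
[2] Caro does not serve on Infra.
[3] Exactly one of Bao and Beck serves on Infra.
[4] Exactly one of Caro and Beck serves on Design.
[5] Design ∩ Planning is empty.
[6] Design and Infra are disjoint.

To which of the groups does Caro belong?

Caro: Design

From (1): Bao ∉ Infra.
From (2): Caro ∉ Infra.
(3) (exactly one): Beck ∈ Infra.
(6) (disjoint): Beck ∉ Design.
(4) (exactly one): Caro ∈ Design.
(5) (disjoint): Caro ∉ Planning.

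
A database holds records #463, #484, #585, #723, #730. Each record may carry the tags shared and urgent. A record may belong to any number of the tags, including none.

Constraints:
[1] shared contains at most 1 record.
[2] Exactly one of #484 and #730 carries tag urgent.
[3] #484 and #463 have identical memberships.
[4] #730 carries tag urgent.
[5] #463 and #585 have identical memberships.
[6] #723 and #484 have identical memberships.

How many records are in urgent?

1

From (4): #730 ∈ urgent.
(2) (exactly one): #484 ∉ urgent.
(3): #463 matches #484: #463 ∉ urgent.
(5): #585 matches #463: #585 ∉ urgent.
(6): #723 matches #484: #723 ∉ urgent.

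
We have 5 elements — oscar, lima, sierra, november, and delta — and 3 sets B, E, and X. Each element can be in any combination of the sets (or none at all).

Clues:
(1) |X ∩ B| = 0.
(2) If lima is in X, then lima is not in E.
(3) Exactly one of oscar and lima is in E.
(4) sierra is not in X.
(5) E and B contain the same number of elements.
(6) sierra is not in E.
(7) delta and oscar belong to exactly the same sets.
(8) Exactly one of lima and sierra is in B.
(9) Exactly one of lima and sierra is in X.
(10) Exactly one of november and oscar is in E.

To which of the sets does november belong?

november: B

From (4): sierra ∉ X.
From (6): sierra ∉ E.
(9) (exactly one): lima ∈ X.
(2): lima ∉ E.
(3) (exactly one): oscar ∈ E.
(7): delta matches oscar: delta ∈ E.
(10) (exactly one): november ∉ E.
Suppose november ∉ B: no assignment then satisfies all the clues, so november ∈ B.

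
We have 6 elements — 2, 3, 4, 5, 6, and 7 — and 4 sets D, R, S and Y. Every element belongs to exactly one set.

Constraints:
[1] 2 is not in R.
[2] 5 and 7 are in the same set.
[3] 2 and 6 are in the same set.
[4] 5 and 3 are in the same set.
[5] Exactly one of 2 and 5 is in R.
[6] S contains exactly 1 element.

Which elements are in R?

R = {3, 5, 7}

From (1): 2 ∉ R.
(3): 6 matches 2: 6 ∉ R.
(5) (exactly one): 5 ∈ R.
(2): 7 matches 5: 7 ∉ D.
(2): 7 matches 5: 7 ∈ R.
(4): 3 matches 5: 3 ∉ D.
(4): 3 matches 5: 3 ∈ R.
Suppose 4 ∈ R: no assignment then satisfies all the clues, so 4 ∉ R.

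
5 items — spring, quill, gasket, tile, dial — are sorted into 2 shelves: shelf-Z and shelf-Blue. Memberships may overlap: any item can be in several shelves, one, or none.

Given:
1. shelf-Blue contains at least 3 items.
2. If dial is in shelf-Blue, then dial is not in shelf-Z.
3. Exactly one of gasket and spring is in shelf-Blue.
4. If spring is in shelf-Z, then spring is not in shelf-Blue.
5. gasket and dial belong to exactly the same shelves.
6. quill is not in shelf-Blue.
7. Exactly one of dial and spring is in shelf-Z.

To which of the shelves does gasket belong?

From (6): quill ∉ shelf-Blue.
Suppose gasket ∈ shelf-Z: no assignment then satisfies all the clues, so gasket ∉ shelf-Z.

gasket: shelf-Blue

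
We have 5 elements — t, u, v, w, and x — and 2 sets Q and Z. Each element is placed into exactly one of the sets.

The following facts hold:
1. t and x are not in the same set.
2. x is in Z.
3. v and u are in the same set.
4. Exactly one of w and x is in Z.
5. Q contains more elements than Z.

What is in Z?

Z = {x}

From (2): x ∈ Z.
(1): t ∉ Z.
(4) (exactly one): w ∉ Z.
Only one set left: t ∈ Q.
Only one set left: w ∈ Q.
Suppose u ∈ Z: no assignment then satisfies all the clues, so u ∉ Z.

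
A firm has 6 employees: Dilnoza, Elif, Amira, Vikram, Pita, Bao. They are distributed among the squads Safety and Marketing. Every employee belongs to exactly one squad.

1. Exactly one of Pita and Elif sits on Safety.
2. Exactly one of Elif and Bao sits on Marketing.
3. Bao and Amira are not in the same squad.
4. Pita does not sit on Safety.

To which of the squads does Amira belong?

Amira: Safety

From (4): Pita ∉ Safety.
(1) (exactly one): Elif ∈ Safety.
(2) (exactly one): Bao ∈ Marketing.
(3): Amira ∉ Marketing.
Only one squad left: Amira ∈ Safety.
Only one squad left: Pita ∈ Marketing.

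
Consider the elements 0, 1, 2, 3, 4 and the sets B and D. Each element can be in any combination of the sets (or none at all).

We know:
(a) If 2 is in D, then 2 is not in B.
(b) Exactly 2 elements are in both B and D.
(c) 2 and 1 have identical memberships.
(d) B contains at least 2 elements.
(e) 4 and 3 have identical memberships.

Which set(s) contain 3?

3: B, D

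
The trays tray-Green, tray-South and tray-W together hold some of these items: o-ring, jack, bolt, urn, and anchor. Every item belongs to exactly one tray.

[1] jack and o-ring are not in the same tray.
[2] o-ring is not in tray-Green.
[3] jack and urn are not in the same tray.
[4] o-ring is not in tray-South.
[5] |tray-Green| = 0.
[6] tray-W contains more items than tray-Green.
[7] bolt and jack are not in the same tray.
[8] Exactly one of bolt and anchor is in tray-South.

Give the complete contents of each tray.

From (2): o-ring ∉ tray-Green.
From (4): o-ring ∉ tray-South.
(5): tray-Green already has 0, so the rest are out.
Only one tray left: o-ring ∈ tray-W.
(1): jack ∉ tray-W.
Only one tray left: jack ∈ tray-South.
(3): urn ∉ tray-South.
(7): bolt ∉ tray-South.
(8) (exactly one): anchor ∈ tray-South.
Only one tray left: bolt ∈ tray-W.
Only one tray left: urn ∈ tray-W.

tray-Green = {}; tray-South = {anchor, jack}; tray-W = {bolt, o-ring, urn}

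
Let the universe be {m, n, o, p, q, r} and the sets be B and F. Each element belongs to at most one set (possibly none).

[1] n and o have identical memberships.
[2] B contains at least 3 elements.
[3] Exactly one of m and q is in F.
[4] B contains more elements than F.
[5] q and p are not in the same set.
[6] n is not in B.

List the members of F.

F = {q}

From (6): n ∉ B.
(1): o matches n: o ∉ B.
Suppose m ∈ F: no assignment then satisfies all the clues, so m ∉ F.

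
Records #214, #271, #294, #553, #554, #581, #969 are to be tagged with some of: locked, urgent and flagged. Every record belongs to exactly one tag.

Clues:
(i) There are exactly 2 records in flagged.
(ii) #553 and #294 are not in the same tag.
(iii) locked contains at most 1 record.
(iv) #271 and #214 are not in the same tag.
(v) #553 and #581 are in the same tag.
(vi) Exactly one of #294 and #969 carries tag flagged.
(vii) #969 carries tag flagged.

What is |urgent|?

4

From (vii): #969 ∈ flagged.
(vi) (exactly one): #294 ∉ flagged.
Suppose #214 ∈ locked: no assignment then satisfies all the clues, so #214 ∉ locked.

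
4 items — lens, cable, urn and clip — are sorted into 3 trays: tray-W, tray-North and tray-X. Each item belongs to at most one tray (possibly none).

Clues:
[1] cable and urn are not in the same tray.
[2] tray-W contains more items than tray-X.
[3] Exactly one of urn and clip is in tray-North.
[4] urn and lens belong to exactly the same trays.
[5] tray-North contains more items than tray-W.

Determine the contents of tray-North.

tray-North = {lens, urn}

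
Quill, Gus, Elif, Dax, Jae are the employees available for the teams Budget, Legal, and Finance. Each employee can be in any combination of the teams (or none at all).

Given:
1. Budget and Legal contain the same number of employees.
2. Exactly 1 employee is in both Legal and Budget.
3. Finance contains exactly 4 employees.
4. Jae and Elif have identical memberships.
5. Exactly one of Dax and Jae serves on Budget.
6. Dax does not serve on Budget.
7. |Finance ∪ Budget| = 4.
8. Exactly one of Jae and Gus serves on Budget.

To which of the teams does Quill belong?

From (6): Dax ∉ Budget.
(5) (exactly one): Jae ∈ Budget.
(8) (exactly one): Gus ∉ Budget.
(4): Elif matches Jae: Elif ∈ Budget.
Suppose Quill ∉ Budget: no assignment then satisfies all the clues, so Quill ∈ Budget.

Quill: Budget, Finance, Legal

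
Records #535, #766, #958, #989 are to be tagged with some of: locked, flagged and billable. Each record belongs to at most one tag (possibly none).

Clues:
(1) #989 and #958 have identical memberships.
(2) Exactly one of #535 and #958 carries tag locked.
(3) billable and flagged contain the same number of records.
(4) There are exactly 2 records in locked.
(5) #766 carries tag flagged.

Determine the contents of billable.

billable = {#535}

From (5): #766 ∈ flagged.
Suppose #535 ∉ billable: no assignment then satisfies all the clues, so #535 ∈ billable.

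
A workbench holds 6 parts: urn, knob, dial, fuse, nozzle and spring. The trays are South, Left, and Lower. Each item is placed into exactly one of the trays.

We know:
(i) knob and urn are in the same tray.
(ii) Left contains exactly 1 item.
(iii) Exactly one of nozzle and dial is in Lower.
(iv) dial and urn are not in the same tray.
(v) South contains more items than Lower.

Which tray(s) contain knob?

knob: South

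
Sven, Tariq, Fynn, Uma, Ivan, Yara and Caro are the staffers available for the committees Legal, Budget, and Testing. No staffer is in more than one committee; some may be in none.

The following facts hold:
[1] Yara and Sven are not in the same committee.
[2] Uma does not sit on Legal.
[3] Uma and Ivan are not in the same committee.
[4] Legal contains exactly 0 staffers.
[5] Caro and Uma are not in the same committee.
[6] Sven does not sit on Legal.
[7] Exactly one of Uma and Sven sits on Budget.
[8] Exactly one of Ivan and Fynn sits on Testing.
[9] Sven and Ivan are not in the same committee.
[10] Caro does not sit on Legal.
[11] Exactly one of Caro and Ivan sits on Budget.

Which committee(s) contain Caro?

Caro: Budget

From (2): Uma ∉ Legal.
From (6): Sven ∉ Legal.
From (10): Caro ∉ Legal.
(4): Legal already has 0, so the rest are out.
Suppose Caro ∉ Budget: no assignment then satisfies all the clues, so Caro ∈ Budget.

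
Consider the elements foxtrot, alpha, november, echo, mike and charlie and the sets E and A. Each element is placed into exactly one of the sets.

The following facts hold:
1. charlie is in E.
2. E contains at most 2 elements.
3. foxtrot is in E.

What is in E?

From (1): charlie ∈ E.
From (3): foxtrot ∈ E.
(2): E already has 2, so the rest are out.
Only one set left: alpha ∈ A.
Only one set left: november ∈ A.
Only one set left: echo ∈ A.
Only one set left: mike ∈ A.

E = {charlie, foxtrot}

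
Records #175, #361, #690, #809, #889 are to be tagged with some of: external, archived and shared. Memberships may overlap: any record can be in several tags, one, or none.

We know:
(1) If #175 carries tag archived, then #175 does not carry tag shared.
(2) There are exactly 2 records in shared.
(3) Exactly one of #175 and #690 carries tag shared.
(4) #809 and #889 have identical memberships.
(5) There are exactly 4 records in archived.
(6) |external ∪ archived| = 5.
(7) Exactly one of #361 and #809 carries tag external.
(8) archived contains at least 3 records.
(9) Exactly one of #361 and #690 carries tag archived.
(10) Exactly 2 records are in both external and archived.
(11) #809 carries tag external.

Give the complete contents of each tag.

external = {#690, #809, #889}; archived = {#175, #361, #809, #889}; shared = {#361, #690}

From (11): #809 ∈ external.
(4): #889 matches #809: #889 ∈ external.
(7) (exactly one): #361 ∉ external.
Suppose #175 ∈ external: no assignment then satisfies all the clues, so #175 ∉ external.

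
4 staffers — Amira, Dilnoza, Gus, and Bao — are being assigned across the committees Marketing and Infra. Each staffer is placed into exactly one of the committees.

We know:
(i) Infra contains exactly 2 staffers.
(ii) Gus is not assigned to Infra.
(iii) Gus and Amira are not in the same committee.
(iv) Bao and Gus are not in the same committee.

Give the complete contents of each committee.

From (ii): Gus ∉ Infra.
Only one committee left: Gus ∈ Marketing.
(iii): Amira ∉ Marketing.
(iv): Bao ∉ Marketing.
Only one committee left: Amira ∈ Infra.
Only one committee left: Bao ∈ Infra.
(i): Infra already has 2, so the rest are out.
Only one committee left: Dilnoza ∈ Marketing.

Marketing = {Dilnoza, Gus}; Infra = {Amira, Bao}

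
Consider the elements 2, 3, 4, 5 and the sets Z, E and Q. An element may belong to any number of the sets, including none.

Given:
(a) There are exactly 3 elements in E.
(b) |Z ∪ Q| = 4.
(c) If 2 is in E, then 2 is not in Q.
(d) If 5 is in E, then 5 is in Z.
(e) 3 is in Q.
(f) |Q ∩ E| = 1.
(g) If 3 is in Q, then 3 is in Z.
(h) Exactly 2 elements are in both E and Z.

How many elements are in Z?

3

From (e): 3 ∈ Q.
(g): 3 ∈ Z.
Suppose 2 ∉ Z: no assignment then satisfies all the clues, so 2 ∈ Z.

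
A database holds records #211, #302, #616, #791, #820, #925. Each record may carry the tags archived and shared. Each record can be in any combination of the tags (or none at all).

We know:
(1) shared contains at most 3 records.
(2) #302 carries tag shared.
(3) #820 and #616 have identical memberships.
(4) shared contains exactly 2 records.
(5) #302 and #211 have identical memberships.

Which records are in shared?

From (2): #302 ∈ shared.
(5): #211 matches #302: #211 ∈ shared.
(4): shared already has 2, so the rest are out.

shared = {#211, #302}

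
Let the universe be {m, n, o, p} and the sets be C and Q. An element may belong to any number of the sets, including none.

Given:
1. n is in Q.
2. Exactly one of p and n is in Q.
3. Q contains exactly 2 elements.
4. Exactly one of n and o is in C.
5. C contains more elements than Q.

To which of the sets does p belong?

From (1): n ∈ Q.
(2) (exactly one): p ∉ Q.
Suppose p ∉ C: no assignment then satisfies all the clues, so p ∈ C.

p: C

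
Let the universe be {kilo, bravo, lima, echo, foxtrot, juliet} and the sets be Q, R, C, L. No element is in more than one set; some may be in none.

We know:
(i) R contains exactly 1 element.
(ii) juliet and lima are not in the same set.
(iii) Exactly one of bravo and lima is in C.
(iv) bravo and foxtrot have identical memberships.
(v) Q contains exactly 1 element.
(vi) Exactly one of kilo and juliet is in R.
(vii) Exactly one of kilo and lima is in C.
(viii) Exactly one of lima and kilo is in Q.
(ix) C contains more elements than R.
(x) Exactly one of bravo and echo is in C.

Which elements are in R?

R = {juliet}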